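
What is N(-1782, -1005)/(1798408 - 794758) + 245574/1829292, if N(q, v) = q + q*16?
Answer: 5307049257/50999136550 ≈ 0.10406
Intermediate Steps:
N(q, v) = 17*q (N(q, v) = q + 16*q = 17*q)
N(-1782, -1005)/(1798408 - 794758) + 245574/1829292 = (17*(-1782))/(1798408 - 794758) + 245574/1829292 = -30294/1003650 + 245574*(1/1829292) = -30294*1/1003650 + 40929/304882 = -5049/167275 + 40929/304882 = 5307049257/50999136550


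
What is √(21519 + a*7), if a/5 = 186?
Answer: √28029 ≈ 167.42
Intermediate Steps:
a = 930 (a = 5*186 = 930)
√(21519 + a*7) = √(21519 + 930*7) = √(21519 + 6510) = √28029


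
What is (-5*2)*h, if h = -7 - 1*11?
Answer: 180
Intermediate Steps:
h = -18 (h = -7 - 11 = -18)
(-5*2)*h = -5*2*(-18) = -10*(-18) = 180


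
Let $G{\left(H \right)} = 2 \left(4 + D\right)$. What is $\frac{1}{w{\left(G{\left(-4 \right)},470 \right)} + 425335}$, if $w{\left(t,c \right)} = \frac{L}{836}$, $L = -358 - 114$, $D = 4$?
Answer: $\frac{209}{88894897} \approx 2.3511 \cdot 10^{-6}$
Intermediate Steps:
$L = -472$ ($L = -358 - 114 = -472$)
$G{\left(H \right)} = 16$ ($G{\left(H \right)} = 2 \left(4 + 4\right) = 2 \cdot 8 = 16$)
$w{\left(t,c \right)} = - \frac{118}{209}$ ($w{\left(t,c \right)} = - \frac{472}{836} = \left(-472\right) \frac{1}{836} = - \frac{118}{209}$)
$\frac{1}{w{\left(G{\left(-4 \right)},470 \right)} + 425335} = \frac{1}{- \frac{118}{209} + 425335} = \frac{1}{\frac{88894897}{209}} = \frac{209}{88894897}$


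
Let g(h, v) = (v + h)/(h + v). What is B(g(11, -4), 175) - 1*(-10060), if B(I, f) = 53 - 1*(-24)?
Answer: 10137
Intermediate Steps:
g(h, v) = 1 (g(h, v) = (h + v)/(h + v) = 1)
B(I, f) = 77 (B(I, f) = 53 + 24 = 77)
B(g(11, -4), 175) - 1*(-10060) = 77 - 1*(-10060) = 77 + 10060 = 10137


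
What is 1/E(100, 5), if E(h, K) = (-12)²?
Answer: 1/144 ≈ 0.0069444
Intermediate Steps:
E(h, K) = 144
1/E(100, 5) = 1/144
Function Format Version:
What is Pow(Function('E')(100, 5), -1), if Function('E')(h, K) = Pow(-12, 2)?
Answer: Rational(1, 144) ≈ 0.0069444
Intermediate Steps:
Function('E')(h, K) = 144
Pow(Function('E')(100, 5), -1) = Pow(144, -1) = Rational(1, 144)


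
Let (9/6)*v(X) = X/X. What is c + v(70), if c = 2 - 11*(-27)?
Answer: 899/3 ≈ 299.67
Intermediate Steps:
v(X) = ⅔ (v(X) = 2*(X/X)/3 = (⅔)*1 = ⅔)
c = 299 (c = 2 + 297 = 299)
c + v(70) = 299 + ⅔ = 899/3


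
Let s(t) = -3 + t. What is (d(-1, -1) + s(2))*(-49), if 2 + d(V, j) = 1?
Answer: 98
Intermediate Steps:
d(V, j) = -1 (d(V, j) = -2 + 1 = -1)
(d(-1, -1) + s(2))*(-49) = (-1 + (-3 + 2))*(-49) = (-1 - 1)*(-49) = -2*(-49) = 98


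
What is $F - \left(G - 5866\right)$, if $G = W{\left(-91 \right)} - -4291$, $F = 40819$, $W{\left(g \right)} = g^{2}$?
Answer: $34113$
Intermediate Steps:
$G = 12572$ ($G = \left(-91\right)^{2} - -4291 = 8281 + 4291 = 12572$)
$F - \left(G - 5866\right) = 40819 - \left(12572 - 5866\right) = 40819 - 6706 = 34113$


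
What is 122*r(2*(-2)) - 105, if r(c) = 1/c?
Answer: -271/2 ≈ -135.50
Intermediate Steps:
122*r(2*(-2)) - 105 = 122/((2*(-2))) - 105 = 122/(-4) - 105 = 122*(-1/4) - 105 = -61/2 - 105 = -271/2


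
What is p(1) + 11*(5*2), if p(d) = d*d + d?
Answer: 112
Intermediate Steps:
p(d) = d + d**2 (p(d) = d**2 + d = d + d**2)
p(1) + 11*(5*2) = 1*(1 + 1) + 11*(5*2) = 1*2 + 11*10 = 2 + 110 = 112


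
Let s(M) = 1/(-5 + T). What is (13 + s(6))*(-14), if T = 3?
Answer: -175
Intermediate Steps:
s(M) = -½ (s(M) = 1/(-5 + 3) = 1/(-2) = -½)
(13 + s(6))*(-14) = (13 - ½)*(-14) = (25/2)*(-14) = -175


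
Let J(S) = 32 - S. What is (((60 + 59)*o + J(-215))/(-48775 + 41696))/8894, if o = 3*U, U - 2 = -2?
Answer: -247/62960626 ≈ -3.9231e-6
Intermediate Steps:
U = 0 (U = 2 - 2 = 0)
o = 0 (o = 3*0 = 0)
(((60 + 59)*o + J(-215))/(-48775 + 41696))/8894 = (((60 + 59)*0 + (32 - 1*(-215)))/(-48775 + 41696))/8894 = ((119*0 + (32 + 215))/(-7079))*(1/8894) = ((0 + 247)*(-1/7079))*(1/8894) = (247*(-1/7079))*(1/8894) = -247/7079*1/8894 = -247/62960626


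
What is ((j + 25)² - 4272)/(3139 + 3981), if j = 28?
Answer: -1463/7120 ≈ -0.20548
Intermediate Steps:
((j + 25)² - 4272)/(3139 + 3981) = ((28 + 25)² - 4272)/(3139 + 3981) = (53² - 4272)/7120 = (2809 - 4272)*(1/7120) = -1463*1/7120 = -1463/7120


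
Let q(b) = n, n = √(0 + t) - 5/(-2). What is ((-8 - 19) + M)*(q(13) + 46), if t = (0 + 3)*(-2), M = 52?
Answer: 2425/2 + 25*I*√6 ≈ 1212.5 + 61.237*I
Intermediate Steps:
t = -6 (t = 3*(-2) = -6)
n = 5/2 + I*√6 (n = √(0 - 6) - 5/(-2) = √(-6) - 5*(-½) = I*√6 + 5/2 = 5/2 + I*√6 ≈ 2.5 + 2.4495*I)
q(b) = 5/2 + I*√6
((-8 - 19) + M)*(q(13) + 46) = ((-8 - 19) + 52)*((5/2 + I*√6) + 46) = (-27 + 52)*(97/2 + I*√6) = 25*(97/2 + I*√6) = 2425/2 + 25*I*√6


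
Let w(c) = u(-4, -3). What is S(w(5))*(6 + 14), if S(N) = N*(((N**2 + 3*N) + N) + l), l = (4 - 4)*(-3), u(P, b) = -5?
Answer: -500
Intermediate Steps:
w(c) = -5
l = 0 (l = 0*(-3) = 0)
S(N) = N*(N**2 + 4*N) (S(N) = N*(((N**2 + 3*N) + N) + 0) = N*((N**2 + 4*N) + 0) = N*(N**2 + 4*N))
S(w(5))*(6 + 14) = ((-5)**2*(4 - 5))*(6 + 14) = (25*(-1))*20 = -25*20 = -500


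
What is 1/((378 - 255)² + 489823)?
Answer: 1/504952 ≈ 1.9804e-6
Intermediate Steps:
1/((378 - 255)² + 489823) = 1/(123² + 489823) = 1/(15129 + 489823) = 1/504952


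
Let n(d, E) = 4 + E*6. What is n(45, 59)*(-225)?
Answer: -80550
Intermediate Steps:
n(d, E) = 4 + 6*E
n(45, 59)*(-225) = (4 + 6*59)*(-225) = (4 + 354)*(-225) = 358*(-225) = -80550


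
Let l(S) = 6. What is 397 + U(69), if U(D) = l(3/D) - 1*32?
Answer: 371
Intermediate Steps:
U(D) = -26 (U(D) = 6 - 1*32 = 6 - 32 = -26)
397 + U(69) = 397 - 26 = 371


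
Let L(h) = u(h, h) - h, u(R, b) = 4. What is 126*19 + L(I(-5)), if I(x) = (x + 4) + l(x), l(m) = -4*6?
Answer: 2423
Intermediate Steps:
l(m) = -24
I(x) = -20 + x (I(x) = (x + 4) - 24 = (4 + x) - 24 = -20 + x)
L(h) = 4 - h
126*19 + L(I(-5)) = 126*19 + (4 - (-20 - 5)) = 2394 + (4 - 1*(-25)) = 2394 + (4 + 25) = 2394 + 29 = 2423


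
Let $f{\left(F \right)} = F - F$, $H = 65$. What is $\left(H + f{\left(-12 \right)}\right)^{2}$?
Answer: $4225$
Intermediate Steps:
$f{\left(F \right)} = 0$
$\left(H + f{\left(-12 \right)}\right)^{2} = \left(65 + 0\right)^{2} = 65^{2} = 4225$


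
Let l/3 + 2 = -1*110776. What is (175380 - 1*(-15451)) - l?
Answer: 523165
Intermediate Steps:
l = -332334 (l = -6 + 3*(-1*110776) = -6 + 3*(-110776) = -6 - 332328 = -332334)
(175380 - 1*(-15451)) - l = (175380 - 1*(-15451)) - 1*(-332334) = (175380 + 15451) + 332334 = 190831 + 332334 = 523165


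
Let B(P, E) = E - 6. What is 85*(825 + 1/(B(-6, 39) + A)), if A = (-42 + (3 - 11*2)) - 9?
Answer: 2594540/37 ≈ 70123.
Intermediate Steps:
B(P, E) = -6 + E
A = -70 (A = (-42 + (3 - 22)) - 9 = (-42 - 19) - 9 = -61 - 9 = -70)
85*(825 + 1/(B(-6, 39) + A)) = 85*(825 + 1/((-6 + 39) - 70)) = 85*(825 + 1/(33 - 70)) = 85*(825 + 1/(-37)) = 85*(825 - 1/37) = 85*(30524/37) = 2594540/37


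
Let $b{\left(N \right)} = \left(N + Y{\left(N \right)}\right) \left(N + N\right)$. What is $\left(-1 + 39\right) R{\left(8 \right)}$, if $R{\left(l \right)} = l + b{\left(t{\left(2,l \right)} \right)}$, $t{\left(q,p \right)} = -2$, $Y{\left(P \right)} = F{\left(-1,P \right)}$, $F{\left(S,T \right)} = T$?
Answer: $912$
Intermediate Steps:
$Y{\left(P \right)} = P$
$b{\left(N \right)} = 4 N^{2}$ ($b{\left(N \right)} = \left(N + N\right) \left(N + N\right) = 2 N 2 N = 4 N^{2}$)
$R{\left(l \right)} = 16 + l$ ($R{\left(l \right)} = l + 4 \left(-2\right)^{2} = l + 4 \cdot 4 = l + 16 = 16 + l$)
$\left(-1 + 39\right) R{\left(8 \right)} = \left(-1 + 39\right) \left(16 + 8\right) = 38 \cdot 24 = 912$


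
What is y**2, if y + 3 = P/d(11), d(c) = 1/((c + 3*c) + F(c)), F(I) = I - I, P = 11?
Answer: 231361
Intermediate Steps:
F(I) = 0
d(c) = 1/(4*c) (d(c) = 1/((c + 3*c) + 0) = 1/(4*c + 0) = 1/(4*c))
y = 481 (y = -3 + 11/(((1/4)/11)) = -3 + 11/(((1/4)*(1/11))) = -3 + 11/(1/44) = -3 + 11*44 = -3 + 484 = 481)
y**2 = 481**2 = 231361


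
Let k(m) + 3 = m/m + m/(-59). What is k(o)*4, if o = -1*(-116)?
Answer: -936/59 ≈ -15.864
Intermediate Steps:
o = 116
k(m) = -2 - m/59 (k(m) = -3 + (m/m + m/(-59)) = -3 + (1 + m*(-1/59)) = -3 + (1 - m/59) = -2 - m/59)
k(o)*4 = (-2 - 1/59*116)*4 = (-2 - 116/59)*4 = -234/59*4 = -936/59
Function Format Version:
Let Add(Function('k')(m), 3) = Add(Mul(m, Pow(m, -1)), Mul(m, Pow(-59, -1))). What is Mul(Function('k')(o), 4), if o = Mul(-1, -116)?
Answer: Rational(-936, 59) ≈ -15.864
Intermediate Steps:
o = 116
Function('k')(m) = Add(-2, Mul(Rational(-1, 59), m)) (Function('k')(m) = Add(-3, Add(Mul(m, Pow(m, -1)), Mul(m, Pow(-59, -1)))) = Add(-3, Add(1, Mul(m, Rational(-1, 59)))) = Add(-3, Add(1, Mul(Rational(-1, 59), m))) = Add(-2, Mul(Rational(-1, 59), m)))
Mul(Function('k')(o), 4) = Mul(Add(-2, Mul(Rational(-1, 59), 116)), 4) = Mul(Add(-2, Rational(-116, 59)), 4) = Mul(Rational(-234, 59), 4) = Rational(-936, 59)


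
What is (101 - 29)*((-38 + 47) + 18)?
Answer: 1944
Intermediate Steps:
(101 - 29)*((-38 + 47) + 18) = 72*(9 + 18) = 72*27 = 1944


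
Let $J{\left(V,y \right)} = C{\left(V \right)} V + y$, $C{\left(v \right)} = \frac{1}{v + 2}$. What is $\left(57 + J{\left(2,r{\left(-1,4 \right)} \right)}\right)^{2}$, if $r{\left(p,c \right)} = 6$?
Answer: $\frac{16129}{4} \approx 4032.3$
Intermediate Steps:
$C{\left(v \right)} = \frac{1}{2 + v}$
$J{\left(V,y \right)} = y + \frac{V}{2 + V}$ ($J{\left(V,y \right)} = \frac{V}{2 + V} + y = y + \frac{V}{2 + V}$)
$\left(57 + J{\left(2,r{\left(-1,4 \right)} \right)}\right)^{2} = \left(57 + \frac{2 + 6 \left(2 + 2\right)}{2 + 2}\right)^{2} = \left(57 + \frac{2 + 6 \cdot 4}{4}\right)^{2} = \left(57 + \frac{2 + 24}{4}\right)^{2} = \left(57 + \frac{1}{4} \cdot 26\right)^{2} = \left(57 + \frac{13}{2}\right)^{2} = \left(\frac{127}{2}\right)^{2} = \frac{16129}{4}$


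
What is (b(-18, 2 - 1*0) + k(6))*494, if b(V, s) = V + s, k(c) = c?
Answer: -4940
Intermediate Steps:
(b(-18, 2 - 1*0) + k(6))*494 = ((-18 + (2 - 1*0)) + 6)*494 = ((-18 + (2 + 0)) + 6)*494 = ((-18 + 2) + 6)*494 = (-16 + 6)*494 = -10*494 = -4940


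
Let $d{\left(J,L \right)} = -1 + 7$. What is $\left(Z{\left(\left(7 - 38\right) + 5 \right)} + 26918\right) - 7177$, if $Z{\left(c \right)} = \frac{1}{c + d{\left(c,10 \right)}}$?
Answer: $\frac{394819}{20} \approx 19741.0$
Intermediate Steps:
$d{\left(J,L \right)} = 6$
$Z{\left(c \right)} = \frac{1}{6 + c}$ ($Z{\left(c \right)} = \frac{1}{c + 6} = \frac{1}{6 + c}$)
$\left(Z{\left(\left(7 - 38\right) + 5 \right)} + 26918\right) - 7177 = \left(\frac{1}{6 + \left(\left(7 - 38\right) + 5\right)} + 26918\right) - 7177 = \left(\frac{1}{6 + \left(-31 + 5\right)} + 26918\right) - 7177 = \left(\frac{1}{6 - 26} + 26918\right) - 7177 = \left(\frac{1}{-20} + 26918\right) - 7177 = \left(- \frac{1}{20} + 26918\right) - 7177 = \frac{538359}{20} - 7177 = \frac{394819}{20}$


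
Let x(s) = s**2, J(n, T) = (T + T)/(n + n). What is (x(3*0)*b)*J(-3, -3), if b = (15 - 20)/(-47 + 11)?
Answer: 0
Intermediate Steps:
J(n, T) = T/n (J(n, T) = (2*T)/((2*n)) = (2*T)*(1/(2*n)) = T/n)
b = 5/36 (b = -5/(-36) = -5*(-1/36) = 5/36 ≈ 0.13889)
(x(3*0)*b)*J(-3, -3) = ((3*0)**2*(5/36))*(-3/(-3)) = (0**2*(5/36))*(-3*(-1/3)) = (0*(5/36))*1 = 0*1 = 0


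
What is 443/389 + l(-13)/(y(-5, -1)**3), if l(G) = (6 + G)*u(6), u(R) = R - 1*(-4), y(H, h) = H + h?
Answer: 61459/42012 ≈ 1.4629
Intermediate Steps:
u(R) = 4 + R (u(R) = R + 4 = 4 + R)
l(G) = 60 + 10*G (l(G) = (6 + G)*(4 + 6) = (6 + G)*10 = 60 + 10*G)
443/389 + l(-13)/(y(-5, -1)**3) = 443/389 + (60 + 10*(-13))/((-5 - 1)**3) = 443*(1/389) + (60 - 130)/((-6)**3) = 443/389 - 70/(-216) = 443/389 - 70*(-1/216) = 443/389 + 35/108 = 61459/42012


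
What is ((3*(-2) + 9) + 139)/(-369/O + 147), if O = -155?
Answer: 11005/11577 ≈ 0.95059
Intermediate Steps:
((3*(-2) + 9) + 139)/(-369/O + 147) = ((3*(-2) + 9) + 139)/(-369/(-155) + 147) = ((-6 + 9) + 139)/(-369*(-1/155) + 147) = (3 + 139)/(369/155 + 147) = 142/(23154/155) = 142*(155/23154) = 11005/11577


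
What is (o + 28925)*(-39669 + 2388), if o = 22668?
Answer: -1923438633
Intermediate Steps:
(o + 28925)*(-39669 + 2388) = (22668 + 28925)*(-39669 + 2388) = 51593*(-37281) = -1923438633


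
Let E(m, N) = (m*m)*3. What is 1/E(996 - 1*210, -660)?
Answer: 1/1853388 ≈ 5.3955e-7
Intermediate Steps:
E(m, N) = 3*m² (E(m, N) = m²*3 = 3*m²)
1/E(996 - 1*210, -660) = 1/(3*(996 - 1*210)²) = 1/(3*(996 - 210)²) = 1/(3*786²) = 1/(3*617796) = 1/1853388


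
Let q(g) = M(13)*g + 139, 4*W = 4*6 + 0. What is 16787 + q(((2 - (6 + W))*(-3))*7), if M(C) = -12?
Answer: 14406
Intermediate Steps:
W = 6 (W = (4*6 + 0)/4 = (24 + 0)/4 = (¼)*24 = 6)
q(g) = 139 - 12*g (q(g) = -12*g + 139 = 139 - 12*g)
16787 + q(((2 - (6 + W))*(-3))*7) = 16787 + (139 - 12*(2 - (6 + 6))*(-3)*7) = 16787 + (139 - 12*(2 - 1*12)*(-3)*7) = 16787 + (139 - 12*(2 - 12)*(-3)*7) = 16787 + (139 - 12*(-10*(-3))*7) = 16787 + (139 - 360*7) = 16787 + (139 - 12*210) = 16787 + (139 - 2520) = 16787 - 2381 = 14406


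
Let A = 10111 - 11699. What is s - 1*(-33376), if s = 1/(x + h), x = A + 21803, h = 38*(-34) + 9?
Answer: 631874433/18932 ≈ 33376.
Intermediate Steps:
A = -1588
h = -1283 (h = -1292 + 9 = -1283)
x = 20215 (x = -1588 + 21803 = 20215)
s = 1/18932 (s = 1/(20215 - 1283) = 1/18932 ≈ 5.2821e-5)
s - 1*(-33376) = 1/18932 - 1*(-33376) = 1/18932 + 33376 = 631874433/18932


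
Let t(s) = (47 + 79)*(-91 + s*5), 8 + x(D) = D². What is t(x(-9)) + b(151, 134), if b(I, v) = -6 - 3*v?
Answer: 34116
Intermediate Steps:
x(D) = -8 + D²
t(s) = -11466 + 630*s (t(s) = 126*(-91 + 5*s) = -11466 + 630*s)
t(x(-9)) + b(151, 134) = (-11466 + 630*(-8 + (-9)²)) + (-6 - 3*134) = (-11466 + 630*(-8 + 81)) + (-6 - 402) = (-11466 + 630*73) - 408 = (-11466 + 45990) - 408 = 34524 - 408 = 34116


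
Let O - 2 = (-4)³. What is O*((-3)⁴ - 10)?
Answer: -4402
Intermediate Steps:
O = -62 (O = 2 + (-4)³ = 2 - 64 = -62)
O*((-3)⁴ - 10) = -62*((-3)⁴ - 10) = -62*(81 - 10) = -62*71 = -4402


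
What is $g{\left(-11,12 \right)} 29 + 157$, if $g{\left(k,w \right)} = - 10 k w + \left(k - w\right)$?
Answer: $37770$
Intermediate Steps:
$g{\left(k,w \right)} = k - w - 10 k w$ ($g{\left(k,w \right)} = - 10 k w + \left(k - w\right) = k - w - 10 k w$)
$g{\left(-11,12 \right)} 29 + 157 = \left(-11 - 12 - \left(-110\right) 12\right) 29 + 157 = \left(-11 - 12 + 1320\right) 29 + 157 = 1297 \cdot 29 + 157 = 37613 + 157 = 37770$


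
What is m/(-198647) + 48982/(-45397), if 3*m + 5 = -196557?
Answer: -20267056948/27053933577 ≈ -0.74914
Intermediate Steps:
m = -196562/3 (m = -5/3 + (⅓)*(-196557) = -5/3 - 65519 = -196562/3 ≈ -65521.)
m/(-198647) + 48982/(-45397) = -196562/3/(-198647) + 48982/(-45397) = -196562/3*(-1/198647) + 48982*(-1/45397) = 196562/595941 - 48982/45397 = -20267056948/27053933577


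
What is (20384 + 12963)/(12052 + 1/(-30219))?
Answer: 1007712993/364199387 ≈ 2.7669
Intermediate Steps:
(20384 + 12963)/(12052 + 1/(-30219)) = 33347/(12052 - 1/30219) = 33347/(364199387/30219) = 33347*(30219/364199387) = 1007712993/364199387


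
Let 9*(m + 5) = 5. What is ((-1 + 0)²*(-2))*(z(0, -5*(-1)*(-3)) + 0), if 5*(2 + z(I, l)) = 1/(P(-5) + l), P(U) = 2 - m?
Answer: 1558/385 ≈ 4.0468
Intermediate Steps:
m = -40/9 (m = -5 + (⅑)*5 = -5 + 5/9 = -40/9 ≈ -4.4444)
P(U) = 58/9 (P(U) = 2 - 1*(-40/9) = 2 + 40/9 = 58/9)
z(I, l) = -2 + 1/(5*(58/9 + l))
((-1 + 0)²*(-2))*(z(0, -5*(-1)*(-3)) + 0) = ((-1 + 0)²*(-2))*((-571 - 90*(-5*(-1))*(-3))/(5*(58 + 9*(-5*(-1)*(-3)))) + 0) = ((-1)²*(-2))*((-571 - 450*(-3))/(5*(58 + 9*(5*(-3)))) + 0) = (1*(-2))*((-571 - 90*(-15))/(5*(58 + 9*(-15))) + 0) = -2*((-571 + 1350)/(5*(58 - 135)) + 0) = -2*((⅕)*779/(-77) + 0) = -2*((⅕)*(-1/77)*779 + 0) = -2*(-779/385 + 0) = -2*(-779/385) = 1558/385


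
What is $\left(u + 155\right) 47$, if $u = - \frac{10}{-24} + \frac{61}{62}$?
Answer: $\frac{2734507}{372} \approx 7350.8$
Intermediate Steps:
$u = \frac{521}{372}$ ($u = \left(-10\right) \left(- \frac{1}{24}\right) + 61 \cdot \frac{1}{62} = \frac{5}{12} + \frac{61}{62} = \frac{521}{372} \approx 1.4005$)
$\left(u + 155\right) 47 = \left(\frac{521}{372} + 155\right) 47 = \frac{58181}{372} \cdot 47 = \frac{2734507}{372}$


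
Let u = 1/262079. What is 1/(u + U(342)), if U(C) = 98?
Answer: 262079/25683743 ≈ 0.010204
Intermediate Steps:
u = 1/262079 ≈ 3.8156e-6
1/(u + U(342)) = 1/(1/262079 + 98) = 1/(25683743/262079) = 262079/25683743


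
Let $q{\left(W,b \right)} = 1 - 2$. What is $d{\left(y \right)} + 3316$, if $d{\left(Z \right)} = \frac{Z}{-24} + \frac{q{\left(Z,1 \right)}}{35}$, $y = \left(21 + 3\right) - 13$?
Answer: $\frac{2785031}{840} \approx 3315.5$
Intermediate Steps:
$q{\left(W,b \right)} = -1$
$y = 11$ ($y = 24 - 13 = 11$)
$d{\left(Z \right)} = - \frac{1}{35} - \frac{Z}{24}$ ($d{\left(Z \right)} = \frac{Z}{-24} - \frac{1}{35} = Z \left(- \frac{1}{24}\right) - \frac{1}{35} = - \frac{Z}{24} - \frac{1}{35} = - \frac{1}{35} - \frac{Z}{24}$)
$d{\left(y \right)} + 3316 = \left(- \frac{1}{35} - \frac{11}{24}\right) + 3316 = - \frac{409}{840} + 3316 = \frac{2785031}{840}$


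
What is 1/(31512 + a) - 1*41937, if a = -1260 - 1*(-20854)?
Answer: -2143232321/51106 ≈ -41937.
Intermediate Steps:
a = 19594 (a = -1260 + 20854 = 19594)
1/(31512 + a) - 1*41937 = 1/(31512 + 19594) - 1*41937 = 1/51106 - 41937 = -2143232321/51106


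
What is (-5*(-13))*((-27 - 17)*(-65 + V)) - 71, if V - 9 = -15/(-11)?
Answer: 156189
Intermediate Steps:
V = 114/11 (V = 9 - 15/(-11) = 9 - 15*(-1/11) = 9 + 15/11 = 114/11 ≈ 10.364)
(-5*(-13))*((-27 - 17)*(-65 + V)) - 71 = (-5*(-13))*((-27 - 17)*(-65 + 114/11)) - 71 = 65*(-44*(-601/11)) - 71 = 65*2404 - 71 = 156260 - 71 = 156189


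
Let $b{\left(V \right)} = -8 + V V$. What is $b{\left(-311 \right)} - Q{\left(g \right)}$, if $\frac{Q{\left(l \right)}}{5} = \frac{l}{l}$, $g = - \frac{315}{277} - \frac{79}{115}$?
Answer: $96708$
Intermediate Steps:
$b{\left(V \right)} = -8 + V^{2}$
$g = - \frac{58108}{31855}$ ($g = \left(-315\right) \frac{1}{277} - \frac{79}{115} = - \frac{315}{277} - \frac{79}{115} = - \frac{58108}{31855} \approx -1.8241$)
$Q{\left(l \right)} = 5$ ($Q{\left(l \right)} = 5 \frac{l}{l} = 5 \cdot 1 = 5$)
$b{\left(-311 \right)} - Q{\left(g \right)} = \left(-8 + \left(-311\right)^{2}\right) - 5 = \left(-8 + 96721\right) - 5 = 96713 - 5 = 96708$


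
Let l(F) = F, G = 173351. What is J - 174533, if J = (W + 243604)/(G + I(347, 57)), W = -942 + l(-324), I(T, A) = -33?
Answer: -15124734078/86659 ≈ -1.7453e+5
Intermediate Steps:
W = -1266 (W = -942 - 324 = -1266)
J = 121169/86659 (J = (-1266 + 243604)/(173351 - 33) = 242338/173318 = 242338*(1/173318) = 121169/86659 ≈ 1.3982)
J - 174533 = 121169/86659 - 174533 = -15124734078/86659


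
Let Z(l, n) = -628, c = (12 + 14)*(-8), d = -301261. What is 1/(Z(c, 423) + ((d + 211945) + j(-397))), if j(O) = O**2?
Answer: 1/67665 ≈ 1.4779e-5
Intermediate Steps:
c = -208 (c = 26*(-8) = -208)
1/(Z(c, 423) + ((d + 211945) + j(-397))) = 1/(-628 + ((-301261 + 211945) + (-397)**2)) = 1/(-628 + (-89316 + 157609)) = 1/(-628 + 68293) = 1/67665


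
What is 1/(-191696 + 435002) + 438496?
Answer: 106688707777/243306 ≈ 4.3850e+5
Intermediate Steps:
1/(-191696 + 435002) + 438496 = 1/243306 + 438496 = 106688707777/243306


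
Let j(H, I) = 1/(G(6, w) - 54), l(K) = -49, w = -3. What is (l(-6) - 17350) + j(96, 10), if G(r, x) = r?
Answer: -835153/48 ≈ -17399.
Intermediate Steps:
j(H, I) = -1/48 (j(H, I) = 1/(6 - 54) = 1/(-48) = -1/48)
(l(-6) - 17350) + j(96, 10) = (-49 - 17350) - 1/48 = -17399 - 1/48 = -835153/48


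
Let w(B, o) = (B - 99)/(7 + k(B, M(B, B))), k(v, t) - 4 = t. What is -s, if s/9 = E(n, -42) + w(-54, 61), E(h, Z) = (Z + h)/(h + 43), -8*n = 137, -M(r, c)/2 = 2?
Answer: 34982/161 ≈ 217.28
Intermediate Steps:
M(r, c) = -4 (M(r, c) = -2*2 = -4)
n = -137/8 (n = -⅛*137 = -137/8 ≈ -17.125)
E(h, Z) = (Z + h)/(43 + h)
k(v, t) = 4 + t
w(B, o) = -99/7 + B/7 (w(B, o) = (B - 99)/(7 + (4 - 4)) = (-99 + B)/(7 + 0) = (-99 + B)/7 = (-99 + B)*(⅐) = -99/7 + B/7)
s = -34982/161 (s = 9*((-42 - 137/8)/(43 - 137/8) + (-99/7 + (⅐)*(-54))) = 9*(-473/8/(207/8) + (-99/7 - 54/7)) = 9*((8/207)*(-473/8) - 153/7) = 9*(-473/207 - 153/7) = 9*(-34982/1449) = -34982/161 ≈ -217.28)
-s = -1*(-34982/161) = 34982/161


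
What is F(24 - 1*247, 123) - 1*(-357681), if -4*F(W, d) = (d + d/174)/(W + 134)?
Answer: 7385404463/20648 ≈ 3.5768e+5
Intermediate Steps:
F(W, d) = -175*d/(696*(134 + W)) (F(W, d) = -(d + d/174)/(4*(W + 134)) = -(d + d*(1/174))/(4*(134 + W)) = -(d + d/174)/(4*(134 + W)) = -175*d/174/(4*(134 + W)) = -175*d/(696*(134 + W)))
F(24 - 1*247, 123) - 1*(-357681) = -175*123/(93264 + 696*(24 - 1*247)) - 1*(-357681) = -175*123/(93264 + 696*(24 - 247)) + 357681 = -175*123/(93264 + 696*(-223)) + 357681 = -175*123/(93264 - 155208) + 357681 = -175*123/(-61944) + 357681 = -175*123*(-1/61944) + 357681 = 7175/20648 + 357681 = 7385404463/20648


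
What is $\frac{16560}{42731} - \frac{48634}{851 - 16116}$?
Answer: $\frac{2330967854}{652288715} \approx 3.5735$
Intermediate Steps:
$\frac{16560}{42731} - \frac{48634}{851 - 16116} = 16560 \cdot \frac{1}{42731} - \frac{48634}{851 - 16116} = \frac{16560}{42731} - \frac{48634}{-15265} = \frac{16560}{42731} - - \frac{48634}{15265} = \frac{16560}{42731} + \frac{48634}{15265} = \frac{2330967854}{652288715}$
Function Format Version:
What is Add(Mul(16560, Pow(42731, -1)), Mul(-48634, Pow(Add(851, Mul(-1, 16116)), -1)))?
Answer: Rational(2330967854, 652288715) ≈ 3.5735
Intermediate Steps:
Add(Mul(16560, Pow(42731, -1)), Mul(-48634, Pow(Add(851, Mul(-1, 16116)), -1))) = Add(Mul(16560, Rational(1, 42731)), Mul(-48634, Pow(Add(851, -16116), -1))) = Add(Rational(16560, 42731), Mul(-48634, Pow(-15265, -1))) = Add(Rational(16560, 42731), Mul(-48634, Rational(-1, 15265))) = Add(Rational(16560, 42731), Rational(48634, 15265)) = Rational(2330967854, 652288715)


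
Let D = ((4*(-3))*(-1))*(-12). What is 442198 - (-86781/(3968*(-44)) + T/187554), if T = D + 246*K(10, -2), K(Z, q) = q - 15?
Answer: 2413324539292497/5457571328 ≈ 4.4220e+5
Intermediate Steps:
D = -144 (D = -12*(-1)*(-12) = 12*(-12) = -144)
K(Z, q) = -15 + q
T = -4326 (T = -144 + 246*(-15 - 2) = -144 + 246*(-17) = -144 - 4182 = -4326)
442198 - (-86781/(3968*(-44)) + T/187554) = 442198 - (-86781/(3968*(-44)) - 4326/187554) = 442198 - (-86781/(-174592) - 4326*1/187554) = 442198 - (-86781*(-1/174592) - 721/31259) = 442198 - (86781/174592 - 721/31259) = 442198 - 1*2586806447/5457571328 = 442198 - 2586806447/5457571328 = 2413324539292497/5457571328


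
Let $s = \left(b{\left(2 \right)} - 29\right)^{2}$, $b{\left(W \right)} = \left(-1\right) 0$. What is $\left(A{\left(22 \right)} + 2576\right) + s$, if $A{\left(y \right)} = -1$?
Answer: $3416$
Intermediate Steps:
$b{\left(W \right)} = 0$
$s = 841$ ($s = \left(0 - 29\right)^{2} = \left(-29\right)^{2} = 841$)
$\left(A{\left(22 \right)} + 2576\right) + s = \left(-1 + 2576\right) + 841 = 2575 + 841 = 3416$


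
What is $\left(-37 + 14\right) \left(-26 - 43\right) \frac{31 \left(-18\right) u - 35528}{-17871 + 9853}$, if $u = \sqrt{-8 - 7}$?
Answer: $\frac{28191468}{4009} + \frac{442773 i \sqrt{15}}{4009} \approx 7032.0 + 427.75 i$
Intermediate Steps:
$u = i \sqrt{15}$ ($u = \sqrt{-15} = i \sqrt{15} \approx 3.873 i$)
$\left(-37 + 14\right) \left(-26 - 43\right) \frac{31 \left(-18\right) u - 35528}{-17871 + 9853} = \left(-37 + 14\right) \left(-26 - 43\right) \frac{31 \left(-18\right) i \sqrt{15} - 35528}{-17871 + 9853} = \left(-23\right) \left(-69\right) \frac{- 558 i \sqrt{15} - 35528}{-8018} = 1587 \left(- 558 i \sqrt{15} - 35528\right) \left(- \frac{1}{8018}\right) = 1587 \left(-35528 - 558 i \sqrt{15}\right) \left(- \frac{1}{8018}\right) = 1587 \left(\frac{17764}{4009} + \frac{279 i \sqrt{15}}{4009}\right) = \frac{28191468}{4009} + \frac{442773 i \sqrt{15}}{4009}$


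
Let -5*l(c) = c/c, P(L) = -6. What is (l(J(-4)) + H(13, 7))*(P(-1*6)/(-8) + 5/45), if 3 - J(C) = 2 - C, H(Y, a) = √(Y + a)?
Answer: -31/180 + 31*√5/18 ≈ 3.6788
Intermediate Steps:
J(C) = 1 + C (J(C) = 3 - (2 - C) = 3 + (-2 + C) = 1 + C)
l(c) = -⅕ (l(c) = -c/(5*c) = -⅕*1 = -⅕)
(l(J(-4)) + H(13, 7))*(P(-1*6)/(-8) + 5/45) = (-⅕ + √(13 + 7))*(-6/(-8) + 5/45) = (-⅕ + √20)*(-6*(-⅛) + 5*(1/45)) = (-⅕ + 2*√5)*(¾ + ⅑) = (-⅕ + 2*√5)*(31/36) = -31/180 + 31*√5/18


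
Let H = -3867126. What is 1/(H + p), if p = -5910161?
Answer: -1/9777287 ≈ -1.0228e-7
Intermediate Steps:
1/(H + p) = 1/(-3867126 - 5910161) = 1/(-9777287) = -1/9777287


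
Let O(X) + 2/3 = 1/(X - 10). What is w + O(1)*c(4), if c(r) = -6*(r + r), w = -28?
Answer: 28/3 ≈ 9.3333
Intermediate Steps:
c(r) = -12*r
O(X) = -⅔ + 1/(-10 + X) (O(X) = -⅔ + 1/(X - 10) = -⅔ + 1/(-10 + X))
w + O(1)*c(4) = -28 + ((23 - 2*1)/(3*(-10 + 1)))*(-12*4) = -28 + ((⅓)*(23 - 2)/(-9))*(-48) = -28 + ((⅓)*(-⅑)*21)*(-48) = -28 - 7/9*(-48) = -28 + 112/3 = 28/3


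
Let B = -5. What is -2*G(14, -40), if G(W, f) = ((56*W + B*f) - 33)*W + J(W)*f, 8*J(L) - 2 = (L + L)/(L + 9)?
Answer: -611704/23 ≈ -26596.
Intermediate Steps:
J(L) = ¼ + L/(4*(9 + L)) (J(L) = ¼ + ((L + L)/(L + 9))/8 = ¼ + ((2*L)/(9 + L))/8 = ¼ + (2*L/(9 + L))/8 = ¼ + L/(4*(9 + L)))
G(W, f) = W*(-33 - 5*f + 56*W) + f*(9 + 2*W)/(4*(9 + W)) (G(W, f) = ((56*W - 5*f) - 33)*W + ((9 + 2*W)/(4*(9 + W)))*f = ((-5*f + 56*W) - 33)*W + f*(9 + 2*W)/(4*(9 + W)) = (-33 - 5*f + 56*W)*W + f*(9 + 2*W)/(4*(9 + W)) = W*(-33 - 5*f + 56*W) + f*(9 + 2*W)/(4*(9 + W)))
-2*G(14, -40) = -2*((¼)*(-40)*(9 + 2*14) + 14*(9 + 14)*(-33 - 5*(-40) + 56*14))/(9 + 14) = -2*((¼)*(-40)*(9 + 28) + 14*23*(-33 + 200 + 784))/23 = -2*((¼)*(-40)*37 + 14*23*951)/23 = -2*(-370 + 306222)/23 = -2*305852/23 = -611704/23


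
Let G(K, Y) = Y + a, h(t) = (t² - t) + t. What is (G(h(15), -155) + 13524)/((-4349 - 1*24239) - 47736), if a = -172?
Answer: -13197/76324 ≈ -0.17291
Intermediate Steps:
h(t) = t²
G(K, Y) = -172 + Y (G(K, Y) = Y - 172 = -172 + Y)
(G(h(15), -155) + 13524)/((-4349 - 1*24239) - 47736) = ((-172 - 155) + 13524)/((-4349 - 1*24239) - 47736) = (-327 + 13524)/((-4349 - 24239) - 47736) = 13197/(-28588 - 47736) = 13197/(-76324) = 13197*(-1/76324) = -13197/76324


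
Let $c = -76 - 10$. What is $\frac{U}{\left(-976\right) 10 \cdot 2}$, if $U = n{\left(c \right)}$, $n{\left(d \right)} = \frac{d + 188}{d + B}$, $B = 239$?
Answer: $- \frac{1}{29280} \approx -3.4153 \cdot 10^{-5}$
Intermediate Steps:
$c = -86$ ($c = -76 - 10 = -86$)
$n{\left(d \right)} = \frac{188 + d}{239 + d}$ ($n{\left(d \right)} = \frac{d + 188}{d + 239} = \frac{188 + d}{239 + d}$)
$U = \frac{2}{3}$ ($U = \frac{188 - 86}{239 - 86} = \frac{1}{153} \cdot 102 = \frac{2}{3} \approx 0.66667$)
$\frac{U}{\left(-976\right) 10 \cdot 2} = \frac{2}{3 \left(- 976 \cdot 10 \cdot 2\right)} = \frac{2}{3 \left(\left(-976\right) 20\right)} = \frac{2}{3 \left(-19520\right)} = \frac{2}{3} \left(- \frac{1}{19520}\right) = - \frac{1}{29280}$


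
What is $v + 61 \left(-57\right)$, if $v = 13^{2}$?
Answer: $-3308$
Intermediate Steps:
$v = 169$
$v + 61 \left(-57\right) = 169 + 61 \left(-57\right) = 169 - 3477 = -3308$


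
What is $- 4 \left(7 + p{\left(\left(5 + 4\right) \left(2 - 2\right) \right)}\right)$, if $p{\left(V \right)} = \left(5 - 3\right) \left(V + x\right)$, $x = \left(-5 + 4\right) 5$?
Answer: $12$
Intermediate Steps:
$x = -5$ ($x = \left(-1\right) 5 = -5$)
$p{\left(V \right)} = -10 + 2 V$ ($p{\left(V \right)} = \left(5 - 3\right) \left(V - 5\right) = 2 \left(-5 + V\right) = -10 + 2 V$)
$- 4 \left(7 + p{\left(\left(5 + 4\right) \left(2 - 2\right) \right)}\right) = - 4 \left(7 - \left(10 - 2 \left(5 + 4\right) \left(2 - 2\right)\right)\right) = - 4 \left(7 - \left(10 - 2 \cdot 9 \cdot 0\right)\right) = - 4 \left(7 + \left(-10 + 2 \cdot 0\right)\right) = - 4 \left(7 + \left(-10 + 0\right)\right) = - 4 \left(7 - 10\right) = \left(-4\right) \left(-3\right) = 12$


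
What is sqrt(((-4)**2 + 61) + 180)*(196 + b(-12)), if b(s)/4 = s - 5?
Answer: 128*sqrt(257) ≈ 2052.0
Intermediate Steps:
b(s) = -20 + 4*s (b(s) = 4*(s - 5) = 4*(-5 + s) = -20 + 4*s)
sqrt(((-4)**2 + 61) + 180)*(196 + b(-12)) = sqrt(((-4)**2 + 61) + 180)*(196 + (-20 + 4*(-12))) = sqrt((16 + 61) + 180)*(196 + (-20 - 48)) = sqrt(77 + 180)*(196 - 68) = sqrt(257)*128 = 128*sqrt(257)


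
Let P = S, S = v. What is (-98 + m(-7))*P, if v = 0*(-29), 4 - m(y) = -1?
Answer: 0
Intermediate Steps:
m(y) = 5 (m(y) = 4 - 1*(-1) = 4 + 1 = 5)
v = 0
S = 0
P = 0
(-98 + m(-7))*P = (-98 + 5)*0 = -93*0 = 0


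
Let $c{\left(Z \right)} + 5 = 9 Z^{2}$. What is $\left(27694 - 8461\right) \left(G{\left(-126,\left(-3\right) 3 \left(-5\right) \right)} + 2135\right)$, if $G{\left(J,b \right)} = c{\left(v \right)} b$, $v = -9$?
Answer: $667673595$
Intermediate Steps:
$c{\left(Z \right)} = -5 + 9 Z^{2}$
$G{\left(J,b \right)} = 724 b$ ($G{\left(J,b \right)} = \left(-5 + 9 \left(-9\right)^{2}\right) b = \left(-5 + 9 \cdot 81\right) b = \left(-5 + 729\right) b = 724 b$)
$\left(27694 - 8461\right) \left(G{\left(-126,\left(-3\right) 3 \left(-5\right) \right)} + 2135\right) = \left(27694 - 8461\right) \left(724 \left(-3\right) 3 \left(-5\right) + 2135\right) = 19233 \left(724 \left(\left(-9\right) \left(-5\right)\right) + 2135\right) = 19233 \left(724 \cdot 45 + 2135\right) = 19233 \left(32580 + 2135\right) = 19233 \cdot 34715 = 667673595$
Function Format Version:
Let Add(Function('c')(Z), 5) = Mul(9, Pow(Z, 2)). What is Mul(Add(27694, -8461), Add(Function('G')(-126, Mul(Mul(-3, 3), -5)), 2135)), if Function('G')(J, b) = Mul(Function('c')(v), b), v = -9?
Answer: 667673595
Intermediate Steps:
Function('c')(Z) = Add(-5, Mul(9, Pow(Z, 2)))
Function('G')(J, b) = Mul(724, b) (Function('G')(J, b) = Mul(Add(-5, Mul(9, Pow(-9, 2))), b) = Mul(Add(-5, Mul(9, 81)), b) = Mul(Add(-5, 729), b) = Mul(724, b))
Mul(Add(27694, -8461), Add(Function('G')(-126, Mul(Mul(-3, 3), -5)), 2135)) = Mul(Add(27694, -8461), Add(Mul(724, Mul(Mul(-3, 3), -5)), 2135)) = Mul(19233, Add(Mul(724, Mul(-9, -5)), 2135)) = Mul(19233, Add(Mul(724, 45), 2135)) = Mul(19233, Add(32580, 2135)) = Mul(19233, 34715) = 667673595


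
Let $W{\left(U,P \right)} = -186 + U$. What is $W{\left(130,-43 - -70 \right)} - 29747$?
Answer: $-29803$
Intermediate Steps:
$W{\left(130,-43 - -70 \right)} - 29747 = \left(-186 + 130\right) - 29747 = -56 - 29747 = -29803$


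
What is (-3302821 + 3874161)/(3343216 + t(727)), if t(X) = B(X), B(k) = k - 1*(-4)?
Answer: 571340/3343947 ≈ 0.17086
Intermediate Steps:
B(k) = 4 + k (B(k) = k + 4 = 4 + k)
t(X) = 4 + X
(-3302821 + 3874161)/(3343216 + t(727)) = (-3302821 + 3874161)/(3343216 + (4 + 727)) = 571340/(3343216 + 731) = 571340/3343947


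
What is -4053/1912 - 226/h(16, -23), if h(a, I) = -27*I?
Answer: -2949025/1187352 ≈ -2.4837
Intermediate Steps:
-4053/1912 - 226/h(16, -23) = -4053/1912 - 226/((-27*(-23))) = -4053*1/1912 - 226/621 = -4053/1912 - 226*1/621 = -4053/1912 - 226/621 = -2949025/1187352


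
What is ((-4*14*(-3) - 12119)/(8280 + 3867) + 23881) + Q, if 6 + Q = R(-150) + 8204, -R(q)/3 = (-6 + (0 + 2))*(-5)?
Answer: 388922842/12147 ≈ 32018.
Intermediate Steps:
R(q) = -60 (R(q) = -3*(-6 + (0 + 2))*(-5) = -3*(-6 + 2)*(-5) = -(-12)*(-5) = -3*20 = -60)
Q = 8138 (Q = -6 + (-60 + 8204) = -6 + 8144 = 8138)
((-4*14*(-3) - 12119)/(8280 + 3867) + 23881) + Q = ((-4*14*(-3) - 12119)/(8280 + 3867) + 23881) + 8138 = ((-56*(-3) - 12119)/12147 + 23881) + 8138 = ((168 - 12119)*(1/12147) + 23881) + 8138 = (-11951*1/12147 + 23881) + 8138 = (-11951/12147 + 23881) + 8138 = 290070556/12147 + 8138 = 388922842/12147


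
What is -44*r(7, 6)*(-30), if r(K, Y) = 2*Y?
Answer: 15840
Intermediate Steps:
-44*r(7, 6)*(-30) = -88*6*(-30) = -44*12*(-30) = -528*(-30) = 15840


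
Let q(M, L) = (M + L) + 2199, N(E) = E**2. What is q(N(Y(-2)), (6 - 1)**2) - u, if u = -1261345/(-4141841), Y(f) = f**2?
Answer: 9276462495/4141841 ≈ 2239.7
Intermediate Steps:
q(M, L) = 2199 + L + M (q(M, L) = (L + M) + 2199 = 2199 + L + M)
u = 1261345/4141841 (u = -1261345*(-1/4141841) = 1261345/4141841 ≈ 0.30454)
q(N(Y(-2)), (6 - 1)**2) - u = (2199 + (6 - 1)**2 + ((-2)**2)**2) - 1*1261345/4141841 = (2199 + 5**2 + 4**2) - 1261345/4141841 = (2199 + 25 + 16) - 1261345/4141841 = 2240 - 1261345/4141841 = 9276462495/4141841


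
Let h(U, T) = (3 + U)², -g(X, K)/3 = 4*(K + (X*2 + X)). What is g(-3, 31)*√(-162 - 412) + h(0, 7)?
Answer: 9 - 264*I*√574 ≈ 9.0 - 6325.0*I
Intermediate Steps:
g(X, K) = -36*X - 12*K (g(X, K) = -12*(K + (X*2 + X)) = -12*(K + (2*X + X)) = -12*(K + 3*X) = -3*(4*K + 12*X) = -36*X - 12*K)
g(-3, 31)*√(-162 - 412) + h(0, 7) = (-36*(-3) - 12*31)*√(-162 - 412) + (3 + 0)² = (108 - 372)*√(-574) + 3² = -264*I*√574 + 9 = 9 - 264*I*√574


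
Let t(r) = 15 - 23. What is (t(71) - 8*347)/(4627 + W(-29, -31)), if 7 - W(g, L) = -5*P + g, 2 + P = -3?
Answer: -464/773 ≈ -0.60026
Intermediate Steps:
P = -5 (P = -2 - 3 = -5)
W(g, L) = -18 - g (W(g, L) = 7 - (-5*(-5) + g) = 7 - (25 + g) = 7 + (-25 - g) = -18 - g)
t(r) = -8
(t(71) - 8*347)/(4627 + W(-29, -31)) = (-8 - 8*347)/(4627 + (-18 - 1*(-29))) = (-8 - 2776)/(4627 + (-18 + 29)) = -2784/(4627 + 11) = -2784/4638 = -2784*1/4638 = -464/773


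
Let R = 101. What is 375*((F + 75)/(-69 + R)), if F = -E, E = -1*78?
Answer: 57375/32 ≈ 1793.0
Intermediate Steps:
E = -78
F = 78 (F = -1*(-78) = 78)
375*((F + 75)/(-69 + R)) = 375*((78 + 75)/(-69 + 101)) = 375*(153/32) = 57375/32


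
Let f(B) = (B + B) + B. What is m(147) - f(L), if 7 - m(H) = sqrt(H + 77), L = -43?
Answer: 136 - 4*sqrt(14) ≈ 121.03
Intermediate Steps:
m(H) = 7 - sqrt(77 + H) (m(H) = 7 - sqrt(H + 77) = 7 - sqrt(77 + H))
f(B) = 3*B (f(B) = 2*B + B = 3*B)
m(147) - f(L) = (7 - sqrt(77 + 147)) - 3*(-43) = (7 - sqrt(224)) - 1*(-129) = (7 - 4*sqrt(14)) + 129 = 136 - 4*sqrt(14)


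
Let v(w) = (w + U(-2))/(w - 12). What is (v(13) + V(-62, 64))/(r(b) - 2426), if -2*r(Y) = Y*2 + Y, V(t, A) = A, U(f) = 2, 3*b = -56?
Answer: -79/2398 ≈ -0.032944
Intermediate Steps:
b = -56/3 (b = (1/3)*(-56) = -56/3 ≈ -18.667)
r(Y) = -3*Y/2 (r(Y) = -(Y*2 + Y)/2 = -(2*Y + Y)/2 = -3*Y/2)
v(w) = (2 + w)/(-12 + w) (v(w) = (w + 2)/(w - 12) = (2 + w)/(-12 + w))
(v(13) + V(-62, 64))/(r(b) - 2426) = ((2 + 13)/(-12 + 13) + 64)/(-3/2*(-56/3) - 2426) = (15/1 + 64)/(28 - 2426) = (1*15 + 64)/(-2398) = (15 + 64)*(-1/2398) = 79*(-1/2398) = -79/2398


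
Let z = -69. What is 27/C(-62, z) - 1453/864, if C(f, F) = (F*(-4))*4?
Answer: -32933/19872 ≈ -1.6573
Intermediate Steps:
C(f, F) = -16*F (C(f, F) = -4*F*4 = -16*F)
27/C(-62, z) - 1453/864 = 27/((-16*(-69))) - 1453/864 = 27/1104 - 1453*1/864 = 27*(1/1104) - 1453/864 = 9/368 - 1453/864 = -32933/19872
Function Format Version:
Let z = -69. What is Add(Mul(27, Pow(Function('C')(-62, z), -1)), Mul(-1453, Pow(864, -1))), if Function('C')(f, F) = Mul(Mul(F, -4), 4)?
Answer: Rational(-32933, 19872) ≈ -1.6573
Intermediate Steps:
Function('C')(f, F) = Mul(-16, F) (Function('C')(f, F) = Mul(Mul(-4, F), 4) = Mul(-16, F))
Add(Mul(27, Pow(Function('C')(-62, z), -1)), Mul(-1453, Pow(864, -1))) = Add(Mul(27, Pow(Mul(-16, -69), -1)), Mul(-1453, Pow(864, -1))) = Add(Mul(27, Pow(1104, -1)), Mul(-1453, Rational(1, 864))) = Add(Mul(27, Rational(1, 1104)), Rational(-1453, 864)) = Add(Rational(9, 368), Rational(-1453, 864)) = Rational(-32933, 19872)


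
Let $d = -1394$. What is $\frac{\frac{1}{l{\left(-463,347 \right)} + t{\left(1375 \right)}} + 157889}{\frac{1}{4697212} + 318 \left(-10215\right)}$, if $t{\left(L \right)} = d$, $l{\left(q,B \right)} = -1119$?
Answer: $- \frac{1863736554343872}{38344064034175207} \approx -0.048606$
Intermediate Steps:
$t{\left(L \right)} = -1394$
$\frac{\frac{1}{l{\left(-463,347 \right)} + t{\left(1375 \right)}} + 157889}{\frac{1}{4697212} + 318 \left(-10215\right)} = \frac{\frac{1}{-1119 - 1394} + 157889}{\frac{1}{4697212} + 318 \left(-10215\right)} = \frac{\frac{1}{-2513} + 157889}{\frac{1}{4697212} - 3248370} = \frac{- \frac{1}{2513} + 157889}{- \frac{15258282544439}{4697212}} = \frac{396775056}{2513} \left(- \frac{4697212}{15258282544439}\right) = - \frac{1863736554343872}{38344064034175207}$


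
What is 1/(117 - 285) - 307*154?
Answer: -7942705/168 ≈ -47278.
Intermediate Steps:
1/(117 - 285) - 307*154 = 1/(-168) - 47278 = -1/168 - 47278 = -7942705/168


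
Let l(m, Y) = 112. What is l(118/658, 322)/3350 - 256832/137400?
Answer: -2112496/1150725 ≈ -1.8358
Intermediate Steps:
l(118/658, 322)/3350 - 256832/137400 = 112/3350 - 256832/137400 = 112*(1/3350) - 256832*1/137400 = 56/1675 - 32104/17175 = -2112496/1150725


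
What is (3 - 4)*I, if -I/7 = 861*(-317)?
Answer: -1910559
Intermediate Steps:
I = 1910559 (I = -6027*(-317) = -7*(-272937) = 1910559)
(3 - 4)*I = (3 - 4)*1910559 = -1*1910559 = -1910559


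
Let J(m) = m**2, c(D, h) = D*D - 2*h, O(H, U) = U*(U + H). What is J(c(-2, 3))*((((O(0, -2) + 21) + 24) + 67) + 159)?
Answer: 1100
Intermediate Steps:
O(H, U) = U*(H + U)
c(D, h) = D**2 - 2*h
J(c(-2, 3))*((((O(0, -2) + 21) + 24) + 67) + 159) = ((-2)**2 - 2*3)**2*((((-2*(0 - 2) + 21) + 24) + 67) + 159) = (4 - 6)**2*((((-2*(-2) + 21) + 24) + 67) + 159) = (-2)**2*((((4 + 21) + 24) + 67) + 159) = 4*(((25 + 24) + 67) + 159) = 4*((49 + 67) + 159) = 4*(116 + 159) = 4*275 = 1100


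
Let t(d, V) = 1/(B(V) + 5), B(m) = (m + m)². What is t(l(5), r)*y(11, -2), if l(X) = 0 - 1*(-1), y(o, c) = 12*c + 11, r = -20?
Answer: -13/1605 ≈ -0.0080997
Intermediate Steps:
y(o, c) = 11 + 12*c
l(X) = 1 (l(X) = 0 + 1 = 1)
B(m) = 4*m² (B(m) = (2*m)² = 4*m²)
t(d, V) = 1/(5 + 4*V²) (t(d, V) = 1/(4*V² + 5) = 1/(5 + 4*V²))
t(l(5), r)*y(11, -2) = (11 + 12*(-2))/(5 + 4*(-20)²) = (11 - 24)/(5 + 4*400) = -13/(5 + 1600) = -13/1605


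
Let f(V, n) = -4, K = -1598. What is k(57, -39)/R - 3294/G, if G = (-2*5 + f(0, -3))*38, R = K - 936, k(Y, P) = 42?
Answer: 297309/48146 ≈ 6.1752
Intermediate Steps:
R = -2534 (R = -1598 - 936 = -2534)
G = -532 (G = (-2*5 - 4)*38 = (-10 - 4)*38 = -14*38 = -532)
k(57, -39)/R - 3294/G = 42/(-2534) - 3294/(-532) = 42*(-1/2534) - 3294*(-1/532) = -3/181 + 1647/266 = 297309/48146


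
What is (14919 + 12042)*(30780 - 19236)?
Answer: 311237784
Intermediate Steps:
(14919 + 12042)*(30780 - 19236) = 26961*11544 = 311237784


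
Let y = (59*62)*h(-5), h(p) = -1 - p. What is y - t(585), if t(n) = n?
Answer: 14047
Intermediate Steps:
y = 14632 (y = (59*62)*(-1 - 1*(-5)) = 3658*(-1 + 5) = 3658*4 = 14632)
y - t(585) = 14632 - 1*585 = 14632 - 585 = 14047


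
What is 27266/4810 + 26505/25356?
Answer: 136474291/20327060 ≈ 6.7139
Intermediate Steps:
27266/4810 + 26505/25356 = 27266*(1/4810) + 26505*(1/25356) = 13633/2405 + 8835/8452 = 136474291/20327060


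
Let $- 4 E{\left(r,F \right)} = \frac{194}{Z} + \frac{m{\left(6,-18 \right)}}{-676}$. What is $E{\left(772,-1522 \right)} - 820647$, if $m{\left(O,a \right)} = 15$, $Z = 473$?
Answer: $- \frac{1049601071873}{1278992} \approx -8.2065 \cdot 10^{5}$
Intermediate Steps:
$E{\left(r,F \right)} = - \frac{124049}{1278992}$ ($E{\left(r,F \right)} = - \frac{\frac{194}{473} + \frac{15}{-676}}{4} = - \frac{194 \cdot \frac{1}{473} + 15 \left(- \frac{1}{676}\right)}{4} = - \frac{\frac{194}{473} - \frac{15}{676}}{4} = \left(- \frac{1}{4}\right) \frac{124049}{319748} = - \frac{124049}{1278992}$)
$E{\left(772,-1522 \right)} - 820647 = - \frac{124049}{1278992} - 820647 = - \frac{1049601071873}{1278992}$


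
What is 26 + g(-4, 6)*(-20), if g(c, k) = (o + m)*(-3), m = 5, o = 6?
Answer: 686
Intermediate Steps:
g(c, k) = -33 (g(c, k) = (6 + 5)*(-3) = 11*(-3) = -33)
26 + g(-4, 6)*(-20) = 26 - 33*(-20) = 26 + 660 = 686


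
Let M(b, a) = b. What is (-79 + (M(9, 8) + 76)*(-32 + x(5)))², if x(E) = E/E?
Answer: 7365796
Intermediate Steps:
x(E) = 1
(-79 + (M(9, 8) + 76)*(-32 + x(5)))² = (-79 + (9 + 76)*(-32 + 1))² = (-79 + 85*(-31))² = (-79 - 2635)² = (-2714)² = 7365796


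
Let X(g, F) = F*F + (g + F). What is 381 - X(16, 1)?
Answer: 363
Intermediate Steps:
X(g, F) = F + g + F² (X(g, F) = F² + (F + g) = F + g + F²)
381 - X(16, 1) = 381 - (1 + 16 + 1²) = 381 - (1 + 16 + 1) = 381 - 1*18 = 381 - 18 = 363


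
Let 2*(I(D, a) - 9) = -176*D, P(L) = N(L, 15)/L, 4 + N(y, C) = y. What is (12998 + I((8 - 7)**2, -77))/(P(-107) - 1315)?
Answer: -1382333/140594 ≈ -9.8321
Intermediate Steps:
N(y, C) = -4 + y
P(L) = (-4 + L)/L
I(D, a) = 9 - 88*D (I(D, a) = 9 + (-176*D)/2 = 9 - 88*D)
(12998 + I((8 - 7)**2, -77))/(P(-107) - 1315) = (12998 + (9 - 88*(8 - 7)**2))/((-4 - 107)/(-107) - 1315) = (12998 + (9 - 88*1**2))/(-1/107*(-111) - 1315) = (12998 + (9 - 88*1))/(111/107 - 1315) = (12998 + (9 - 88))/(-140594/107) = (12998 - 79)*(-107/140594) = 12919*(-107/140594) = -1382333/140594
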